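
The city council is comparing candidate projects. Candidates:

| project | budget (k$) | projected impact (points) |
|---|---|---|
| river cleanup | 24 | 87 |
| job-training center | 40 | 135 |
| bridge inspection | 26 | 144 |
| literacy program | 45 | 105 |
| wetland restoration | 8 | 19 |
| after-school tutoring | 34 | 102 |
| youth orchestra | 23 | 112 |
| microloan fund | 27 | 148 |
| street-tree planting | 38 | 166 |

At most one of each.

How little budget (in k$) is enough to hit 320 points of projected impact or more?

72

Minimise k$ subject to total projected impact ≥ 320.
Taking bridge inspection + wetland restoration + street-tree planting gives 329 (≥ 320) for 72 k$.
Below 72 k$ the best achievable stays under 320.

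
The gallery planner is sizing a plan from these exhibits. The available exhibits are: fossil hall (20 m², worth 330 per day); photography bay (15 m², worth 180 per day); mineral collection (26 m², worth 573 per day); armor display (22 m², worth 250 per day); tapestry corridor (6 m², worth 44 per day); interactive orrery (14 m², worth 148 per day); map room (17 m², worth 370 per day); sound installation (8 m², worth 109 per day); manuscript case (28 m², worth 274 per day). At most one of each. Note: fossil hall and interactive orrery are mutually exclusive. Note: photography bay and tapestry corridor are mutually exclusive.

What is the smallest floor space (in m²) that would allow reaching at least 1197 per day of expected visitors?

63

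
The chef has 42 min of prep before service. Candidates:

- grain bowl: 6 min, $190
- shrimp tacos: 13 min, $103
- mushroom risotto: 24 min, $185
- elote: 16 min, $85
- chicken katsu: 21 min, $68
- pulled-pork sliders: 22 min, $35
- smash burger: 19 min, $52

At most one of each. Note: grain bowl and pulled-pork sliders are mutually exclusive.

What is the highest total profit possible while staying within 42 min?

378

The ratio ordering already packs tightly: grain bowl + shrimp tacos + elote, 35 min, 378.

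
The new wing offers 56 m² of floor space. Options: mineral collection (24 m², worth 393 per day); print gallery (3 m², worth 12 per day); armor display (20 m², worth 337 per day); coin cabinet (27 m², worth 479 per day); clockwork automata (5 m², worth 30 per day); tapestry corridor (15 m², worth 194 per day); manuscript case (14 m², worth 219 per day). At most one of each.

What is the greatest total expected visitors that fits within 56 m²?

The ratio heuristic lands on print gallery + armor display + coin cabinet + clockwork automata (858) but leaves 1 m² idle.
Dropping print gallery and armor display frees 23 m²; slotting in mineral collection (24 m²) lifts the total to 902 at 56 m².
An exhaustive check of the 128 subsets confirms 902.

902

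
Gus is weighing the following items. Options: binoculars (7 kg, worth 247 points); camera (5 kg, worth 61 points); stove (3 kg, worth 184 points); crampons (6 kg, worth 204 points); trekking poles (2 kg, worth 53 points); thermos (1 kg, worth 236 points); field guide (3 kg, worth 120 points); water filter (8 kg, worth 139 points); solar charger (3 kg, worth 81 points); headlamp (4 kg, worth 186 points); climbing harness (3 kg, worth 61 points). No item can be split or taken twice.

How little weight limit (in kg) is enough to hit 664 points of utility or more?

11

Look for the lowest-weight combination reaching 664.
binoculars + stove + thermos reaches 667 using 11 kg.
No combination under 11 kg hits 664.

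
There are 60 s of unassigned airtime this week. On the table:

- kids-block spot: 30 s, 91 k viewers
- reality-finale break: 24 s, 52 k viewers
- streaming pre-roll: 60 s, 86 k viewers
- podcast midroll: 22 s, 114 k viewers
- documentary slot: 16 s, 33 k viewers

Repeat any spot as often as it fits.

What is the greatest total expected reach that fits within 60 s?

Taking 2×podcast midroll + documentary slot: 60 s used, 261 in expected reach.
No other feasible combination exceeds 261.

261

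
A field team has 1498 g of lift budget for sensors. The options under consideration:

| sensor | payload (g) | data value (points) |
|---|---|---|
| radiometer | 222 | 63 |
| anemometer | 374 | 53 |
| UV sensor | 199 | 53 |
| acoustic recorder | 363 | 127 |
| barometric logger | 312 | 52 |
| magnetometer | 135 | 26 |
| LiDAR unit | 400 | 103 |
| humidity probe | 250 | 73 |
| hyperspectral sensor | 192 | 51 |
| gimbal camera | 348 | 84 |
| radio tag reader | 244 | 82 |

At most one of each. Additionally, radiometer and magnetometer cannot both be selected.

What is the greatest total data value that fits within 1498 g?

Radiometer + UV sensor + acoustic recorder + humidity probe + hyperspectral sensor + radio tag reader uses 1470 of the 1498 g and totals 449.
The closest alternative, radiometer + acoustic recorder + LiDAR unit + humidity probe + radio tag reader, reaches only 448.

449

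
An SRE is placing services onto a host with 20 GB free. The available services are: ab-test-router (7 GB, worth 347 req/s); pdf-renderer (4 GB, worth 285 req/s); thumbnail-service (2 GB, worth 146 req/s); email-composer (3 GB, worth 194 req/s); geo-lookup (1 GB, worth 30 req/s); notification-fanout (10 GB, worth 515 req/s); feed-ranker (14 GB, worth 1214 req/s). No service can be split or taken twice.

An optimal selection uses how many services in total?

The maximum throughput within 20 GB is 1645.
For example pdf-renderer + thumbnail-service + feed-ranker achieves it, using 20 GB.
Every optimal selection uses 3 services.

3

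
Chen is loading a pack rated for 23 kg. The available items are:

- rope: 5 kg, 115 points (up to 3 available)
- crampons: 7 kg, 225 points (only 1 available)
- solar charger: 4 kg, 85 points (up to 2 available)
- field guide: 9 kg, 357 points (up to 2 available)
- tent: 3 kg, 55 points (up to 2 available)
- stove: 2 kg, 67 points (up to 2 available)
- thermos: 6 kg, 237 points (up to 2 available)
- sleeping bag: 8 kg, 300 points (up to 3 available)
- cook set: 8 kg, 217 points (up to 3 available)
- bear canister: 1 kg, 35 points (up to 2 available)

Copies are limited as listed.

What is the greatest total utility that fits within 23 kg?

Taking the top-ratio items first gives 2×field guide + stove + 2×bear canister for 851 (22 kg).
The 11 kg tied up in field guide and stove is better spent on 2×thermos — total rises to 901 (23 kg).
That's the maximum — no swap from here does better than 901.

901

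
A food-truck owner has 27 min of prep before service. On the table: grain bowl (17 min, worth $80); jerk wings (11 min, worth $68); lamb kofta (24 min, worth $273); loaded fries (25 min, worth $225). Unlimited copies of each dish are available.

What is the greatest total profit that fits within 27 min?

By profit per min: lamb kofta 11.38, loaded fries 9.00, jerk wings 6.18 lead.
Best packing: lamb kofta — 24 min, 273 total.
That's the maximum — no swap from here does better than 273.

273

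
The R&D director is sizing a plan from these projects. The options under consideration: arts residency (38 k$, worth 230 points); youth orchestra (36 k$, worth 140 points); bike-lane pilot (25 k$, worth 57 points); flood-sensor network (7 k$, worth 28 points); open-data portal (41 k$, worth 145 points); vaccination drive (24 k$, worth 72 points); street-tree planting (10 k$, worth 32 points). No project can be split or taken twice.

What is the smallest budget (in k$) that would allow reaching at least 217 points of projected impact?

38

Minimise k$ subject to total projected impact ≥ 217.
Taking arts residency gives 230 (≥ 217) for 38 k$.
Any bundle with less than 38 k$ falls short of 217.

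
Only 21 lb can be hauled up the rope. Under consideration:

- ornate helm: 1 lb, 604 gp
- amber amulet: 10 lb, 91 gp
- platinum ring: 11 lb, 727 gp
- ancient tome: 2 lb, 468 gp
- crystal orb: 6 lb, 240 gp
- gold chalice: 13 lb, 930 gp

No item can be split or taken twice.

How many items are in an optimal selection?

Optimal total is 2039.
One optimal bundle: ornate helm + platinum ring + ancient tome + crystal orb (20 lb).
Every optimal selection uses 4 items.

4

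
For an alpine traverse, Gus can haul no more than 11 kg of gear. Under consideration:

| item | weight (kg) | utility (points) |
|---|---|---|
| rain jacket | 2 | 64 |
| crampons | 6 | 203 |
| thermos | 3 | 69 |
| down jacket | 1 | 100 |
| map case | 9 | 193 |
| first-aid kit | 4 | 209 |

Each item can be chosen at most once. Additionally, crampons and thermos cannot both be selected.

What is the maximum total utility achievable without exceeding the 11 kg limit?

Taking crampons + down jacket + first-aid kit: 11 kg used, 512 in utility.
Next best is rain jacket + thermos + down jacket + first-aid kit at 442 (10 kg) — short by 70.

512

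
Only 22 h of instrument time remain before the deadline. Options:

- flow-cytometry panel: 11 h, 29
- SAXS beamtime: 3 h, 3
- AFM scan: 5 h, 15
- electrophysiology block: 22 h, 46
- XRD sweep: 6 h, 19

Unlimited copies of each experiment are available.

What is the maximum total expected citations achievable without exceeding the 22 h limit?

68

Greedy by ratio would take SAXS beamtime + 3×XRD sweep: 21 h used, total 60.
Replace SAXS beamtime and XRD sweep with 2×AFM scan: the trade gains 8 net, giving 68 at 22 h.
That's the maximum — no swap from here does better than 68.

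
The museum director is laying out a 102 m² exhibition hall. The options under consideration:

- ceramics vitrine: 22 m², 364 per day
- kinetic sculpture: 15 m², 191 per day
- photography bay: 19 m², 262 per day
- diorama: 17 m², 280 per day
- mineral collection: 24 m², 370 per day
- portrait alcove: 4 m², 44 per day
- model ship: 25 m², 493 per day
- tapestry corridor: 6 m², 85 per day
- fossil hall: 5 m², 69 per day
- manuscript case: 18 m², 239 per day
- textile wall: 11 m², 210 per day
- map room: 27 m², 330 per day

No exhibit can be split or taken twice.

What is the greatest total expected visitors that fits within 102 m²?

Ceramics vitrine + diorama + mineral collection + model ship + textile wall uses 99 of the 102 m² and totals 1717.

1717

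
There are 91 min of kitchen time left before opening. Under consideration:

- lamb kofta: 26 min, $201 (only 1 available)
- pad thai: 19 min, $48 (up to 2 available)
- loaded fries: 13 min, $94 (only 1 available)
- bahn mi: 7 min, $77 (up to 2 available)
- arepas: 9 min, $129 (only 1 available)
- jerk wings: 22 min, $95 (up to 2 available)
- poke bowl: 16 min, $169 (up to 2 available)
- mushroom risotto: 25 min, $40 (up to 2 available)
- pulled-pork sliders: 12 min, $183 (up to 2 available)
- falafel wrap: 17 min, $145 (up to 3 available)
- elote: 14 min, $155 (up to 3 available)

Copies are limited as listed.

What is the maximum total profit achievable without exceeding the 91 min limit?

By profit per min: pulled-pork sliders 15.25, arepas 14.33, elote 11.07, bahn mi 11.00 lead.
The ratio heuristic lands on 2×bahn mi + arepas + 2×pulled-pork sliders + 3×elote (1114) but leaves 2 min idle.
Replace 2×bahn mi with poke bowl: the trade gains 15 net, giving 1129 at 91 min.
Every other selection either busts 91 min or exceeds an availability limit or fails to beat 1129.

1129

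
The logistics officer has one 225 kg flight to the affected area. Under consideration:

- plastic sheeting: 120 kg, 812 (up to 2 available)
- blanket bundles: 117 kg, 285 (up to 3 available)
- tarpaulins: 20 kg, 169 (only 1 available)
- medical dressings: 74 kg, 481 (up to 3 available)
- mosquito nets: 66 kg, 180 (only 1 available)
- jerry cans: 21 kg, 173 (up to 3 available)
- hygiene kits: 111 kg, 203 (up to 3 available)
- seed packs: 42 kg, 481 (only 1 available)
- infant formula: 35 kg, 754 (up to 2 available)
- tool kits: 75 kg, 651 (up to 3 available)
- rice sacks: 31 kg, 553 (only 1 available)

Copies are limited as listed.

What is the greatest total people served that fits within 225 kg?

3193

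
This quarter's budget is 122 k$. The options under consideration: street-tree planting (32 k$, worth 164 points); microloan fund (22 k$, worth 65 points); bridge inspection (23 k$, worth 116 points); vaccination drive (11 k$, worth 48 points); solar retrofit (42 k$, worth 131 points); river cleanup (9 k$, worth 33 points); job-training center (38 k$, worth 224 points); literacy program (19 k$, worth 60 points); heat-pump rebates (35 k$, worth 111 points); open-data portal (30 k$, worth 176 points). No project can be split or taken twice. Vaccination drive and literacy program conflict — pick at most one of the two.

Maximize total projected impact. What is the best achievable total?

645

Ranking by ratio (projected impact/k$): job-training center 5.89, open-data portal 5.87, street-tree planting 5.12, bridge inspection 5.04.
Best packing: street-tree planting + vaccination drive + river cleanup + job-training center + open-data portal — 120 k$, 645 total.
Runner-up street-tree planting + microloan fund + job-training center + open-data portal tops out at 629.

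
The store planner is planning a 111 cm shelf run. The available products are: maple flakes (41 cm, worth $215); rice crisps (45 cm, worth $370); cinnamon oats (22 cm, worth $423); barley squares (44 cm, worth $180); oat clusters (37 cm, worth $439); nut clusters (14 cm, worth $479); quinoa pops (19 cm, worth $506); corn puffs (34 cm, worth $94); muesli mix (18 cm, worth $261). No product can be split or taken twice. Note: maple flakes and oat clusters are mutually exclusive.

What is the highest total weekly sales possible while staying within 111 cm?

2108

Density check — nut clusters 34.21, quinoa pops 26.63, cinnamon oats 19.23, muesli mix 14.50 are the best per cm.
The ratio ordering already packs tightly: cinnamon oats + oat clusters + nut clusters + quinoa pops + muesli mix, 110 cm, 2108.
Next best is cinnamon oats + oat clusters + nut clusters + quinoa pops at 1847 (92 cm) — short by 261.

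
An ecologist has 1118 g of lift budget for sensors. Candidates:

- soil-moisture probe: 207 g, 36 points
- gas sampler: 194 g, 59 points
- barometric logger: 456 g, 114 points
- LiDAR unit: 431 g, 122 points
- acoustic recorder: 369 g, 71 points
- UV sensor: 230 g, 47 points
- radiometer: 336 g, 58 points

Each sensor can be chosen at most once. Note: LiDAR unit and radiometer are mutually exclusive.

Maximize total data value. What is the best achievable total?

295

The ratio ordering already packs tightly: gas sampler + barometric logger + LiDAR unit, 1081 g, 295.
Runner-up barometric logger + LiDAR unit + UV sensor tops out at 283.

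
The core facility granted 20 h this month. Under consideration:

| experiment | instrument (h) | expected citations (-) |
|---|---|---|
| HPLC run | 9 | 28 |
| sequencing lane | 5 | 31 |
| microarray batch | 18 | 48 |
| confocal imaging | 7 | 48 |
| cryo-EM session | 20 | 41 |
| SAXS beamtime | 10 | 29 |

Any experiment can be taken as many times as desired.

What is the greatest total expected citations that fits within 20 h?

Density check — confocal imaging 6.86, sequencing lane 6.20, HPLC run 3.11, SAXS beamtime 2.90 are the best per h.
The ratio ordering already packs tightly: sequencing lane + 2×confocal imaging, 19 h, 127.
Every other selection either busts 20 h or fails to beat 127.

127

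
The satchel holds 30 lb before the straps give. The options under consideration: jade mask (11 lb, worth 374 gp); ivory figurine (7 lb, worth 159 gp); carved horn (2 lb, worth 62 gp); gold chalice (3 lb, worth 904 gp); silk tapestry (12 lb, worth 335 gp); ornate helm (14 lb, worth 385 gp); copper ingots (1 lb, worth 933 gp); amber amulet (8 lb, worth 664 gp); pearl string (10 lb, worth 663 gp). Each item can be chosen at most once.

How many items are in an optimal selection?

The maximum value within 30 lb is 3323.
ivory figurine + gold chalice + copper ingots + amber amulet + pearl string hits 3323 at 29 lb.
All optima have 5 items.

5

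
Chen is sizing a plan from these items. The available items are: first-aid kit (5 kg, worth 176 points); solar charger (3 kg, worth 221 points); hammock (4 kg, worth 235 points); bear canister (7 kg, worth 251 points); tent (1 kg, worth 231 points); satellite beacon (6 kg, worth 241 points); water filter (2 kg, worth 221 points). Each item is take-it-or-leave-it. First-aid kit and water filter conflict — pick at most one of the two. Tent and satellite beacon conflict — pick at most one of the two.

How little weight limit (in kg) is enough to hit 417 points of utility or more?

3

Look for the lowest-weight combination reaching 417.
tent + water filter: 452 utility at 3 kg.
Any bundle with less than 3 kg falls short of 417.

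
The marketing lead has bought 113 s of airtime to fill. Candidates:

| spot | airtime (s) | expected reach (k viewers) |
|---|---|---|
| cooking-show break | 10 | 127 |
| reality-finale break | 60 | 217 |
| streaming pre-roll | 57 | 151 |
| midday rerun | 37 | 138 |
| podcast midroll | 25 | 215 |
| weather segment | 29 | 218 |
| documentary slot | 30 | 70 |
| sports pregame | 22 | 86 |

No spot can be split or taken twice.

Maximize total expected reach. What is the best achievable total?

698

Greedy by ratio would take cooking-show break + podcast midroll + weather segment + sports pregame: 86 s used, total 646.
The 22 s tied up in sports pregame is better spent on midday rerun — total rises to 698 (101 s).
The closest alternative, midday rerun + podcast midroll + weather segment + sports pregame, reaches only 657.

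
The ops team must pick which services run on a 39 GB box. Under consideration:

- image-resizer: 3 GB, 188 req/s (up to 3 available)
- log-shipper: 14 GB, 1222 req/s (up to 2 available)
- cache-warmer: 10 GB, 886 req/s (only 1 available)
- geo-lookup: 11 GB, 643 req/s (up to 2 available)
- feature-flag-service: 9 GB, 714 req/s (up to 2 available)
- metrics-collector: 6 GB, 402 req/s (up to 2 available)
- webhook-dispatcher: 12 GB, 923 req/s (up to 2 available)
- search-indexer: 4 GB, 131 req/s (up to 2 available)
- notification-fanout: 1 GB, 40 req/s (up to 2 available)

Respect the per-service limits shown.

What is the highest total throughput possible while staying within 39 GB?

3370

Best packing: 2×log-shipper + cache-warmer + notification-fanout — 39 GB, 3370 total.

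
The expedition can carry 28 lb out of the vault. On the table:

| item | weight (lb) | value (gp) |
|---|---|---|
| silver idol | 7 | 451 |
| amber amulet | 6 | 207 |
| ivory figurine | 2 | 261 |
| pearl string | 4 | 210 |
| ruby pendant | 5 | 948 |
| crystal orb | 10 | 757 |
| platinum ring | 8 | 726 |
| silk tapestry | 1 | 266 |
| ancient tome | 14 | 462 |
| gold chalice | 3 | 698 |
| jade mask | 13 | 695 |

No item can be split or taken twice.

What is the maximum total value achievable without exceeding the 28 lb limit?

Taking the top-ratio items first gives silver idol + ivory figurine + ruby pendant + platinum ring + silk tapestry + gold chalice for 3350 (26 lb).
Replace silver idol and ivory figurine with crystal orb: the trade gains 45 net, giving 3395 at 27 lb.

3395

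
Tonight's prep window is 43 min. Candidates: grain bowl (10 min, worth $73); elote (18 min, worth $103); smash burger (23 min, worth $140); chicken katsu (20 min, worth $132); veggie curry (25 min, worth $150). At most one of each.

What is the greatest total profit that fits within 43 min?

272

Ranking by ratio (profit/min): grain bowl 7.30, chicken katsu 6.60, smash burger 6.09.
A density-first pass picks grain bowl + chicken katsu — 205 at 30 min.
Dropping grain bowl frees 10 min; slotting in smash burger (23 min) lifts the total to 272 at 43 min.
The closest alternative, elote + veggie curry, reaches only 253.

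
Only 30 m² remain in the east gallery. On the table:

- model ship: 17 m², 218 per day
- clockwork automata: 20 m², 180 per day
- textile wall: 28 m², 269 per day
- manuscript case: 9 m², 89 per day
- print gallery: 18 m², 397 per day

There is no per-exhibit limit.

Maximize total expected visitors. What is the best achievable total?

486

Best packing: manuscript case + print gallery — 27 m², 486 total.
Every other selection either busts 30 m² or fails to beat 486.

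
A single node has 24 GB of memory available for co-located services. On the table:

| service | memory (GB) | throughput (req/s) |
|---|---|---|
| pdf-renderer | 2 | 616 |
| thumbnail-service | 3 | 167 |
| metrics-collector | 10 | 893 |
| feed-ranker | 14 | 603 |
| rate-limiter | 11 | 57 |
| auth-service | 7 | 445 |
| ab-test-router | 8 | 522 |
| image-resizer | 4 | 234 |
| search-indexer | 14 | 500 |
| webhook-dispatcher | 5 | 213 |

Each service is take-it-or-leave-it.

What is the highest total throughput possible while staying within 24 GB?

By throughput per GB: pdf-renderer 308.00, metrics-collector 89.30, ab-test-router 65.25, auth-service 63.57 lead.
Taking pdf-renderer + metrics-collector + ab-test-router + image-resizer: 24 GB used, 2265 in throughput.
Next best is pdf-renderer + thumbnail-service + metrics-collector + ab-test-router at 2198 (23 GB) — short by 67.

2265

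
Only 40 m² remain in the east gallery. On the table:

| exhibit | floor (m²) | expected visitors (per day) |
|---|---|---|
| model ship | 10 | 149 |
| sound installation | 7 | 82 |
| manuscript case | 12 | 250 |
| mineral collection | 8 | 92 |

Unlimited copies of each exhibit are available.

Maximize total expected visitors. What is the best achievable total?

750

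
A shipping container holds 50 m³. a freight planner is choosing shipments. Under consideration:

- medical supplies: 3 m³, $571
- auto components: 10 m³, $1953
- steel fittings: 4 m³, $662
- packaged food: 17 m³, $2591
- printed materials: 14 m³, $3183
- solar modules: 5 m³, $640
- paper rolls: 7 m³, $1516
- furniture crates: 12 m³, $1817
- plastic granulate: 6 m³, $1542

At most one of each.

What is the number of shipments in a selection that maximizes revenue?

Best achievable revenue is 10067.
One optimal bundle: medical supplies + auto components + steel fittings + printed materials + solar modules + paper rolls + plastic granulate (49 m³).
Every optimal selection uses 7 shipments.

7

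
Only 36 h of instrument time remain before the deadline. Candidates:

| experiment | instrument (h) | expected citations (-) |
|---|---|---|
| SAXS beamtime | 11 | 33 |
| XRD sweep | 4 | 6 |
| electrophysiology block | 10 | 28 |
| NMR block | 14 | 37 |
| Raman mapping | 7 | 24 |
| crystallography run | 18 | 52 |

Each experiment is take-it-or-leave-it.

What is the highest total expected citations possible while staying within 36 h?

109

The ratio ordering already packs tightly: SAXS beamtime + Raman mapping + crystallography run, 36 h, 109.
The closest alternative, electrophysiology block + Raman mapping + crystallography run, reaches only 104.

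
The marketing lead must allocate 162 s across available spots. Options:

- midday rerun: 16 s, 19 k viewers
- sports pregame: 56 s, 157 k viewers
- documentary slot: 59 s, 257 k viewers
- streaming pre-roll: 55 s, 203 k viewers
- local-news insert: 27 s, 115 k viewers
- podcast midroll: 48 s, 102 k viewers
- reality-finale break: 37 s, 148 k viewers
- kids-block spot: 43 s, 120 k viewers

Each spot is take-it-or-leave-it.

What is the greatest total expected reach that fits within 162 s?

608

By expected reach per s: documentary slot 4.36, local-news insert 4.26, reality-finale break 4.00 lead.
The ratio heuristic lands on midday rerun + documentary slot + local-news insert + reality-finale break (539) but leaves 23 s idle.
Dropping midday rerun and local-news insert frees 43 s; slotting in streaming pre-roll (55 s) lifts the total to 608 at 151 s.
No other feasible combination exceeds 608.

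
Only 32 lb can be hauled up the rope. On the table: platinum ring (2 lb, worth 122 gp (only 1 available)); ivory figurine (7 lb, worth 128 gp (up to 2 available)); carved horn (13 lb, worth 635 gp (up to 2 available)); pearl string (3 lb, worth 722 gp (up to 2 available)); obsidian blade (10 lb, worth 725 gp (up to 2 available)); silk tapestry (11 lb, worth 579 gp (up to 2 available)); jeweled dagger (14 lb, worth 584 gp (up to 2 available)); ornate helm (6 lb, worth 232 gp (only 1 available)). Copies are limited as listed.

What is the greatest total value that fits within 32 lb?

Ranking by ratio (value/lb): pearl string 240.67, obsidian blade 72.50, platinum ring 61.00, silk tapestry 52.64.
Greedy by ratio would take platinum ring + 2×pearl string + 2×obsidian blade: 28 lb used, total 3016.
Replace platinum ring with ornate helm: the trade gains 110 net, giving 3126 at 32 lb.

3126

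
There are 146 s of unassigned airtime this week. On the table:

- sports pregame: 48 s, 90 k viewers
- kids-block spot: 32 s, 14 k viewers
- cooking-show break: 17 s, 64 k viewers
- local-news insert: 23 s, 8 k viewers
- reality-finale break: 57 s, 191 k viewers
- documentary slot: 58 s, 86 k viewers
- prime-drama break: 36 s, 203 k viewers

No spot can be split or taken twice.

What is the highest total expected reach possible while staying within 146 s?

484

The ratio heuristic lands on kids-block spot + cooking-show break + reality-finale break + prime-drama break (472) but leaves 4 s idle.
The 49 s tied up in kids-block spot and cooking-show break is better spent on sports pregame — total rises to 484 (141 s).
Next best is kids-block spot + cooking-show break + reality-finale break + prime-drama break at 472 (142 s) — short by 12.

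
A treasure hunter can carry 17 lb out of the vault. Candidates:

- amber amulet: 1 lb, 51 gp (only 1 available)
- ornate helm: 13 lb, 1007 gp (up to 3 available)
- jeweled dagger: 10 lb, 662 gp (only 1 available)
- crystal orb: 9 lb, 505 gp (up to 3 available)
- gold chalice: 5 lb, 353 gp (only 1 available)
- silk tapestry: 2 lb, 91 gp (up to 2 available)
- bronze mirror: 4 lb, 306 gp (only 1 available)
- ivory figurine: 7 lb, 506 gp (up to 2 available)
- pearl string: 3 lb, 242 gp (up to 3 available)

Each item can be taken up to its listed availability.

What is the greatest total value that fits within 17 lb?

1313

The ratio heuristic lands on amber amulet + silk tapestry + bronze mirror + 3×pearl string (1174) but leaves 1 lb idle.
Dropping amber amulet and silk tapestry and 3×pearl string frees 12 lb; slotting in ornate helm (13 lb) lifts the total to 1313 at 17 lb.
Every other selection either busts 17 lb or exceeds an availability limit or fails to beat 1313.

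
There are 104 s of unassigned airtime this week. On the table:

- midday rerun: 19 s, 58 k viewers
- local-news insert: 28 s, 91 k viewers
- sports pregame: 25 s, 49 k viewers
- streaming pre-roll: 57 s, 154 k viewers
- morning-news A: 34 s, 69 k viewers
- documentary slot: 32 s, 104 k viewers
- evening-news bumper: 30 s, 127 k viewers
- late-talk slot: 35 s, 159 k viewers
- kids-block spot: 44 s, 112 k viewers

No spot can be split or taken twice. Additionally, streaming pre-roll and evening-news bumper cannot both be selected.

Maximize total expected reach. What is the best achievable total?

Filling by ratio: local-news insert + evening-news bumper + late-talk slot for 377, with 11 s left unused.
Replace local-news insert with documentary slot: the trade gains 13 net, giving 390 at 97 s.

390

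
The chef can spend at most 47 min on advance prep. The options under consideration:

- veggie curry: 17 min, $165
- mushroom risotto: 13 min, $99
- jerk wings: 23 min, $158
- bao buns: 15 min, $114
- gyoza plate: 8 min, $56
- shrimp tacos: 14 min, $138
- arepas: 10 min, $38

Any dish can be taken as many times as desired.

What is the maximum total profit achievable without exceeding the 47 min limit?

Greedy by ratio would take 3×shrimp tacos: 42 min used, total 414.
The 14 min tied up in shrimp tacos is better spent on veggie curry — total rises to 441 (45 min).
The spare 2 min is too small for any remaining dish, and no exchange beats 441.

441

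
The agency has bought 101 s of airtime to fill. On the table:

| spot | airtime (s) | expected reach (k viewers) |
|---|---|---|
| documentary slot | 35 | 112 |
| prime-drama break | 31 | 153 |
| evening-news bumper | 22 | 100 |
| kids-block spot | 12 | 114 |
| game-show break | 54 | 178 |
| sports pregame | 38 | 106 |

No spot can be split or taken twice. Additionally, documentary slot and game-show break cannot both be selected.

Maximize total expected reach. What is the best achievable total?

Documentary slot + prime-drama break + evening-news bumper + kids-block spot uses 100 of the 101 s and totals 479.
The closest alternative, prime-drama break + kids-block spot + game-show break, reaches only 445.

479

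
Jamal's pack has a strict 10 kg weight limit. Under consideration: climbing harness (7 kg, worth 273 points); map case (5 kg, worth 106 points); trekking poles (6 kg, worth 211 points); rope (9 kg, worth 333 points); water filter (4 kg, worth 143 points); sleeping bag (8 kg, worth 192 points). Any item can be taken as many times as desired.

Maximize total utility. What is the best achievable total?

354

Density check — climbing harness 39.00, rope 37.00, water filter 35.75, trekking poles 35.17 are the best per kg.
Taking the top-ratio items first gives climbing harness for 273 (7 kg).
The 7 kg tied up in climbing harness is better spent on trekking poles + water filter — total rises to 354 (10 kg).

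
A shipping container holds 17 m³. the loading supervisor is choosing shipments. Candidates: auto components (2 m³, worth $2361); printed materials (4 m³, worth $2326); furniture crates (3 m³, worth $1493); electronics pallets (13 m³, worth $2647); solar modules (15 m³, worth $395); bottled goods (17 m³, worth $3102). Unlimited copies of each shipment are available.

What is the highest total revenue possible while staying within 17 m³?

18888

By revenue per m³: auto components 1180.50, printed materials 581.50, furniture crates 497.67, electronics pallets 203.62 lead.
Best packing: 8×auto components — 16 m³, 18888 total.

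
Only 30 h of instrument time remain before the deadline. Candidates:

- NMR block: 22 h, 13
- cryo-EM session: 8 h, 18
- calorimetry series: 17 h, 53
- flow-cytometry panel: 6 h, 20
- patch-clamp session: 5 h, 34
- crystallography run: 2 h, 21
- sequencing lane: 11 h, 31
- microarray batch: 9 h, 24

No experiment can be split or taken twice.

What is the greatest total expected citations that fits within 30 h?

By expected citations per h: crystallography run 10.50, patch-clamp session 6.80, flow-cytometry panel 3.33, calorimetry series 3.12 lead.
The ratio ordering already packs tightly: calorimetry series + flow-cytometry panel + patch-clamp session + crystallography run, 30 h, 128.

128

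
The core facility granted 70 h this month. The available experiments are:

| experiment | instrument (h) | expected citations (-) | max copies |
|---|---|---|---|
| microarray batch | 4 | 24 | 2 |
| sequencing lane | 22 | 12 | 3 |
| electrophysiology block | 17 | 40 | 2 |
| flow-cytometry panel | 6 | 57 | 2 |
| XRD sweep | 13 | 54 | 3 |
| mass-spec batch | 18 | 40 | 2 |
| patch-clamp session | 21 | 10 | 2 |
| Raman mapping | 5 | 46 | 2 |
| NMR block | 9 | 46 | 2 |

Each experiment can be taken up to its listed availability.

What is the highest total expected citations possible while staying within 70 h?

430

A density-first pass picks 2×microarray batch + 2×flow-cytometry panel + XRD sweep + 2×Raman mapping + 2×NMR block — 400 at 61 h.
Dropping microarray batch frees 4 h; slotting in XRD sweep (13 h) lifts the total to 430 at 70 h.
Nothing else within 70 h beats 430.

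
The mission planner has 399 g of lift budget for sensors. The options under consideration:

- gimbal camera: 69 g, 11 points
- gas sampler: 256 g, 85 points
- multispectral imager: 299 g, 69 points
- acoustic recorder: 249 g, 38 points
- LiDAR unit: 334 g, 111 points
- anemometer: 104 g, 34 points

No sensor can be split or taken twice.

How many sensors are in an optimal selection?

2

Best achievable data value is 119.
For example gas sampler + anemometer achieves it, using 360 g.
Any selection reaching 119 contains exactly 2 sensors.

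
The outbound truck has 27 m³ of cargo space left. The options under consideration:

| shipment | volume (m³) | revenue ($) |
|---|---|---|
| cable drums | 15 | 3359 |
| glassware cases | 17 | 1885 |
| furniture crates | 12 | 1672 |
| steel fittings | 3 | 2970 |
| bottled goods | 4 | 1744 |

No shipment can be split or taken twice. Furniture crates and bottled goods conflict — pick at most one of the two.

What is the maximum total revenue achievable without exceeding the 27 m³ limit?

By revenue per m³: steel fittings 990.00, bottled goods 436.00, cable drums 223.93, furniture crates 139.33 lead.
The ratio ordering already packs tightly: cable drums + steel fittings + bottled goods, 22 m³, 8073.
That's the maximum — no feasible swap from here does better than 8073.

8073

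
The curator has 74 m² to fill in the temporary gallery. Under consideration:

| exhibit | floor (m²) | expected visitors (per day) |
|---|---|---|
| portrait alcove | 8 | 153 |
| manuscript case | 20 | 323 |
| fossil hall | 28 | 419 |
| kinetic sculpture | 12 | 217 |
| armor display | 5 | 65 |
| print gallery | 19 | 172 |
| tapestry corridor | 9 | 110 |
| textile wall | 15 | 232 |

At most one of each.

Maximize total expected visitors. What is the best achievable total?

1177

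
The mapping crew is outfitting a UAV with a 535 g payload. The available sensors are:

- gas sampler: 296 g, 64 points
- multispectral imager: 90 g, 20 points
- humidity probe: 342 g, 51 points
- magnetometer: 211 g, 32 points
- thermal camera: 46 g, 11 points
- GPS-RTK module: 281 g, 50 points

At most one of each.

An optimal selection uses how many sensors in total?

2

The maximum data value within 535 g is 96.
One optimal bundle: gas sampler + magnetometer (507 g).
Every optimal selection uses 2 sensors.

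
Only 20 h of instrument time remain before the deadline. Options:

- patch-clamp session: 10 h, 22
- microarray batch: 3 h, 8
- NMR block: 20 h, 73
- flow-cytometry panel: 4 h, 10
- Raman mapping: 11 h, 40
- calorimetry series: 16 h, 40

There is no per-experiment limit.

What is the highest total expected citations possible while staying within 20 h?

73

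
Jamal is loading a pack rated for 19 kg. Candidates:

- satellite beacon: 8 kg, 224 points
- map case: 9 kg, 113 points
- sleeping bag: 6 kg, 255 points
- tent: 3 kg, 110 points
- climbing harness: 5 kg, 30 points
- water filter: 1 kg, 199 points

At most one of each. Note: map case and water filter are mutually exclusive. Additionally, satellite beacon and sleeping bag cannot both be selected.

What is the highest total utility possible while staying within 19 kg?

594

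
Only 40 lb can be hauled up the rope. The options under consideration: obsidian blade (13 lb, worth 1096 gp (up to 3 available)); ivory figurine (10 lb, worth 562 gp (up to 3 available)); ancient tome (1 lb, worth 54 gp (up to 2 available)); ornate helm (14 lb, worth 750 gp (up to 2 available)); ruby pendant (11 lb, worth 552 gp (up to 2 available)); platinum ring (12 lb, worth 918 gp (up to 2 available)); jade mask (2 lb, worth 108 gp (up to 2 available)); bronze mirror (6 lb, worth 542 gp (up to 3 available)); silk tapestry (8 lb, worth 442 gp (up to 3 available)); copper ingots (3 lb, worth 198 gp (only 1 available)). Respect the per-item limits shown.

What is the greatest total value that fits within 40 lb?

3384

Ranking by ratio (value/lb): bronze mirror 90.33, obsidian blade 84.31, platinum ring 76.50, copper ingots 66.00.
A density-first pass picks obsidian blade + 2×ancient tome + 2×jade mask + 3×bronze mirror + copper ingots — 3244 at 40 lb.
A better packing is 2×obsidian blade + jade mask + 2×bronze mirror: 40 lb, total 3384.
No other feasible combination exceeds 3384.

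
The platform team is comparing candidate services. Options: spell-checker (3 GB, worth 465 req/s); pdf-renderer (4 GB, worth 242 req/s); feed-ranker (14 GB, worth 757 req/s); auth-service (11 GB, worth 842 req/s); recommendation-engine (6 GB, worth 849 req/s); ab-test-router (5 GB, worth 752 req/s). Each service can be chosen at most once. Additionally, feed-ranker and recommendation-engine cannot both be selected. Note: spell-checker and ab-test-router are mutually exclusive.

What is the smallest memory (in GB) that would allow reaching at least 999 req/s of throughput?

9

Need the lightest bundle worth ≥ 999.
spell-checker + recommendation-engine reaches 1314 using 9 GB.
Any bundle with less than 9 GB falls short of 999.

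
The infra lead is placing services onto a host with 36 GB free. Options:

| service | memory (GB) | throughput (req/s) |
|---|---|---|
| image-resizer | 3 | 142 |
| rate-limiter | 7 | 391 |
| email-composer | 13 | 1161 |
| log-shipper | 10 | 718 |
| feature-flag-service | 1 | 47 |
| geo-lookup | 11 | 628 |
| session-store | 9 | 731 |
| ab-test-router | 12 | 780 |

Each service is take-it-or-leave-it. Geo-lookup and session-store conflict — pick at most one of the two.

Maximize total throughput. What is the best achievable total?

2799

Ranking by ratio (throughput/GB): email-composer 89.31, session-store 81.22, log-shipper 71.80.
Image-resizer + email-composer + log-shipper + feature-flag-service + session-store uses 36 of the 36 GB and totals 2799.
Every other selection either busts 36 GB or breaks a pairing rule or fails to beat 2799.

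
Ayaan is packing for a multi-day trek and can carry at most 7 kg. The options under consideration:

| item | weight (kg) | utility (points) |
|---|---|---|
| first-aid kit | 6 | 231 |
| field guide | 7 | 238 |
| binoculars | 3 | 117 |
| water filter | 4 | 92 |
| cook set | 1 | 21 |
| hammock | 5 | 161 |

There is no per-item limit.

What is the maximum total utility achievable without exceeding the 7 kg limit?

255

Ranking by ratio (utility/kg): binoculars 39.00, first-aid kit 38.50, field guide 34.00.
Best packing: 2×binoculars + cook set — 7 kg, 255 total.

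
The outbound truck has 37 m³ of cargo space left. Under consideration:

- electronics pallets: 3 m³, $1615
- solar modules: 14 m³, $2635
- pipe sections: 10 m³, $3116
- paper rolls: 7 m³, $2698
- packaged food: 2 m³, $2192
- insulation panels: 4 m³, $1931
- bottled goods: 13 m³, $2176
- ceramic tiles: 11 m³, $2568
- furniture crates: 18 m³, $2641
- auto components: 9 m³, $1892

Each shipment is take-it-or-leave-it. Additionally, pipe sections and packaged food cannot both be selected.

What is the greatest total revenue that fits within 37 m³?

12896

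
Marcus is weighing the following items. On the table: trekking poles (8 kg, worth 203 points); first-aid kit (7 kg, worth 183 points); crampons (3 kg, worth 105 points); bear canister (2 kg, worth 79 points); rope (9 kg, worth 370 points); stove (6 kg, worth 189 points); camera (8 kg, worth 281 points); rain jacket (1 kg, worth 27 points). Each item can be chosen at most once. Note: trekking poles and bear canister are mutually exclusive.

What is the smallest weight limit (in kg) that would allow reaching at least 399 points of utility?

Look for the lowest-weight combination reaching 399.
bear canister + rope: 449 utility at 11 kg.
No combination under 11 kg hits 399.

11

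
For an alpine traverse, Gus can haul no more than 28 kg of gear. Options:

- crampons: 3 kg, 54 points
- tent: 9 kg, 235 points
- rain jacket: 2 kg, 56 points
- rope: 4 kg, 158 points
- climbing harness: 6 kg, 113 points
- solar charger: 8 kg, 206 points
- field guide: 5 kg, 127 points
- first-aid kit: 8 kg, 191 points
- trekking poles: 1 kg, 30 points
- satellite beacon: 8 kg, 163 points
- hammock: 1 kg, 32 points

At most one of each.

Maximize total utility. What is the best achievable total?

788

Taking the top-ratio items first gives crampons + tent + rain jacket + rope + solar charger + trekking poles + hammock for 771 (28 kg).
Replace crampons and rain jacket with field guide: the trade gains 17 net, giving 788 at 28 kg.
Runner-up tent + rain jacket + rope + solar charger + field guide tops out at 782.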